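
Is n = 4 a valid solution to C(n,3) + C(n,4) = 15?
No

Reasoning: C(4,3) + C(4,4) = 4 + 1 = 5, which does not equal 15.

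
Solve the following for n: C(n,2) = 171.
19

Working:
C(n,2) = n(n−1)/2! is increasing in n, and n(n−1) = 2!·171 = 342 ≈ (n−0.5)^2 gives n ≈ 19.0. Check: C(17,2) = 136, C(18,2) = 153, C(19,2) = 171 ✓. So n = 19.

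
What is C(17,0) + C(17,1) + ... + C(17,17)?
131,072

Solution: Sum of binomial coefficients = 2^17 = 131,072.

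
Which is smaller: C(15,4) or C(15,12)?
C(15,12)

Reasoning: C(15,4)=1,365, C(15,12)=455.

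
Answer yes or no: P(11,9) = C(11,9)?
No

Working:
P(11,9) = 19,958,400 but C(11,9) = 55; they differ by a factor of 9! = 362880, so the statement does not hold.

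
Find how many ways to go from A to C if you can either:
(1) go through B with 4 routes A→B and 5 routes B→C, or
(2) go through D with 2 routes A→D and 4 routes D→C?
28

Solution: Route via B: 4×5=20. Route via D: 2×4=8. Total: 28.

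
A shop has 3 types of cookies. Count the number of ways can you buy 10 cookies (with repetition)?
66

Stars and bars: C(10+3-1, 10) = C(12, 10) = 66.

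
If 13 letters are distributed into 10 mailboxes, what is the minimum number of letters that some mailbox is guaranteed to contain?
2

Reasoning: Pigeonhole: ⌈13/10⌉ = 2.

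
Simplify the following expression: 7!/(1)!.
5,040

This equals 7×6×...×2 = 5,040.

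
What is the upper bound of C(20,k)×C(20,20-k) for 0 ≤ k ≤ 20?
34,134,779,536
C(20,k)·C(20,20-k) = C(20,k)², maximised at the centre k = 10: C(20,10)² = 34,134,779,536.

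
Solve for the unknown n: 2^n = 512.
9

2^9 = 512, so n = 9.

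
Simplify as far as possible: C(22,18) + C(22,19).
8,855

By Pascal's identity: C(23,19) = 8,855.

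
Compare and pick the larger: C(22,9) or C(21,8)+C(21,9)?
Equal

Explanation: By Pascal's identity: C(22,9) = C(21,8)+C(21,9) = 497,420. Equal.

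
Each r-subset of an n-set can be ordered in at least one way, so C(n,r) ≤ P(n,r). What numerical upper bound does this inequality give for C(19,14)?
P(19,14) = 19·18·17·16·15·14·13·12·11·10·9·8·7·6 = 1,013,709,170,073,600, so C(19,14) ≤ 1,013,709,170,073,600. (The bound is loose by a factor of 14! = 87,178,291,200: C(19,14) = 1,013,709,170,073,600/87,178,291,200 = 11,628.)
Final answer: 1,013,709,170,073,600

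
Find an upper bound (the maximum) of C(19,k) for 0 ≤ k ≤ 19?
92,378
Maximum at k = 9 or k = 10: C(19,9) = 92,378.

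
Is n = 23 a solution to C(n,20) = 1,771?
Yes

Solution: C(23,20) = 23·22·21·20·19·18·17·16·15·14·13·12·11·10·9·8·7·6·5·4/20! = 4,308,669,456,480,829,440,000/2,432,902,008,176,640,000 = 1,771, which equals 1,771.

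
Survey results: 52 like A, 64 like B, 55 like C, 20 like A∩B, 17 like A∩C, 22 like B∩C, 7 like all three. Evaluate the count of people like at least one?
119

Working:
|A∪B∪C| = 52+64+55-20-17-22+7 = 119.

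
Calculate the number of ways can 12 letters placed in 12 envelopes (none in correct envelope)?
Using D(n) = (n-1)[D(n-1) + D(n-2)]:
D(12) = (12-1) × [D(11) + D(10)]
      = 11 × [14684570 + 1334961]
      = 11 × 16019531
      = 176,214,841
Final answer: 176,214,841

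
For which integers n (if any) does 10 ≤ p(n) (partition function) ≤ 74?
6, 7, 8, 9, 10, 11

Explanation: Tabulating p(n) via p(n) = p(n−1) + p(n−2) − p(n−5) − p(n−7) + …: p(5)=7; p(6)=11; p(7)=15; p(8)=22; p(9)=30; p(10)=42; p(11)=56; p(12)=77. So valid n = 6, 7, 8, 9, 10, 11.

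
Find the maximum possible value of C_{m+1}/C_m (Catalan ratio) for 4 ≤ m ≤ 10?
C_{m+1}/C_m = 2(2m+1)/(m+2), which increases with m. Maximum at m = 10: 2·21/12 = 7/2.
Final answer: 7/2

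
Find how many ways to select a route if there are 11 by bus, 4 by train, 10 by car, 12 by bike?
By the addition principle: 11 + 4 + 10 + 12 = 37.
Final answer: 37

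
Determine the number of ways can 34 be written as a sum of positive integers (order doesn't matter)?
12,310

Reasoning: Pentagonal recurrence p(n) = p(n−1) + p(n−2) − p(n−5) − p(n−7) + …: p(34) = p(33) + p(32) − p(29) − p(27) + p(22) + p(19) − p(12) − p(8) = 10,143 + 8,349 − 4,565 − 3,010 + 1,002 + 490 − 77 − 22 = 12,310.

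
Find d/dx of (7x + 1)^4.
28(7x + 1)^3

Explanation: Chain rule: 4(7x+1)^{3} × 7 = 28(7x+1)^{3}.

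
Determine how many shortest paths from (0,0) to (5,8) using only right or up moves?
1,287
Choose 5 rights from 13 moves: C(13,5) = 1,287.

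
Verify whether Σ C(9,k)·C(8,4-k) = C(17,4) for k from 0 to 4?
Vandermonde's identity gives C(17,4) = 2,380; RHS C(17,4) = 2,380.
Final answer: True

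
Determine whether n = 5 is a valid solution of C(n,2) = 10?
C(5,2) = 5·4/2! = 20/2 = 10, which equals 10.
Final answer: Yes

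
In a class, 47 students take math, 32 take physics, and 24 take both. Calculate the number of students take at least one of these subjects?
55

Reasoning: |A∪B| = |A|+|B|-|A∩B| = 47+32-24 = 55.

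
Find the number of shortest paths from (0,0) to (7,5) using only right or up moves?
Choose 7 rights from 12 moves: C(12,7) = 792.
Final answer: 792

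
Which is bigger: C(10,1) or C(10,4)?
C(10,1)=10, C(10,4)=210.
Final answer: C(10,4)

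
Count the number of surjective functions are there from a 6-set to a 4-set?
Onto functions = 4! × S(6,4)
First compute S(6,4) via recurrence:
Using the Stirling recurrence: S(n,k) = k·S(n-1,k) + S(n-1,k-1)
S(6,4) = 4·S(5,4) + S(5,3)
         = 4·10 + 25
         = 40 + 25
         = 65
Then: 24 × 65 = 1,560

Answer: 1,560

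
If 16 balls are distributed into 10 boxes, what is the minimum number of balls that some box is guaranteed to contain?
Pigeonhole: ⌈16/10⌉ = 2.
Final answer: 2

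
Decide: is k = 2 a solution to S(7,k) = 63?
Yes

Working:
S(7,2) = 2·S(6,2) + S(6,1) = 2·31 + 1 = 63, which equals 63.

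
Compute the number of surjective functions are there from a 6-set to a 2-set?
62

Working:
Onto functions = 2! × S(6,2)
First compute S(6,2) via recurrence:
Using the Stirling recurrence: S(n,k) = k·S(n-1,k) + S(n-1,k-1)
S(6,2) = 2·S(5,2) + S(5,1)
         = 2·15 + 1
         = 30 + 1
         = 31
Then: 2 × 31 = 62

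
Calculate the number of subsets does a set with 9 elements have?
512

Reasoning: Each element can be included or excluded: 2^9 = 512.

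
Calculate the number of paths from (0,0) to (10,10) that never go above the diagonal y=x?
Counted by the Catalan number C_10: C_10 = C(20,10)/(10+1) = 184,756/11 = 16,796.

Answer: 16,796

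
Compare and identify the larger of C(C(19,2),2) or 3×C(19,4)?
C(C(19,2),2)

Solution: C(C(19,2),2)=14,535, 3×C(19,4)=11,628.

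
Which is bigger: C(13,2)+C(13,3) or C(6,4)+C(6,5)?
C(13,2)+C(13,3)

Explanation: First=364, Second=21.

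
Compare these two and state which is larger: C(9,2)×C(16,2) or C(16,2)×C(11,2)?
C(16,2)×C(11,2)

C(9,2)×C(16,2)=4,320, C(16,2)×C(11,2)=6,600.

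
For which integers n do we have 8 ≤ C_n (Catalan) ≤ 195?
4, 5, 6

C_3=5; C_4=14; C_5=42; C_6=132; C_7=429. So valid n = 4, 5, 6.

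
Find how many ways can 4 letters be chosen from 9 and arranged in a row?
3,024
P(9,4) = 9!/(9-4)! = 3,024.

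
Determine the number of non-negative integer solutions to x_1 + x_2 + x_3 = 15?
136

Explanation: C(15+3-1, 3-1) = 136.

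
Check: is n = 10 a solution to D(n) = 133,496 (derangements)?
No
D(10) = (10-1)·[D(9) + D(8)] = 9·[133,496 + 14,833] = 1,334,961, which does not equal 133,496.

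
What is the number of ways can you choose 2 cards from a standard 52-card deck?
1,326

Solution: C(52,2) = 1,326.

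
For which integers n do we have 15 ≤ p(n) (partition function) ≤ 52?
7, 8, 9, 10
Tabulating p(n) via p(n) = p(n−1) + p(n−2) − p(n−5) − p(n−7) + …: p(6)=11; p(7)=15; p(8)=22; p(9)=30; p(10)=42; p(11)=56. So valid n = 7, 8, 9, 10.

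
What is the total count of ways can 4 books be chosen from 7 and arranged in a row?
840

Reasoning: P(7,4) = 7!/(7-4)! = 840.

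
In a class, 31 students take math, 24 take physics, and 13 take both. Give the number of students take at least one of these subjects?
42

Explanation: |A∪B| = |A|+|B|-|A∩B| = 31+24-13 = 42.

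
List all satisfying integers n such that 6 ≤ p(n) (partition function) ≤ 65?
5, 6, 7, 8, 9, 10, 11

Reasoning: Tabulating p(n) via p(n) = p(n−1) + p(n−2) − p(n−5) − p(n−7) + …: p(4)=5; p(5)=7; p(6)=11; p(7)=15; p(8)=22; p(9)=30; p(10)=42; p(11)=56; p(12)=77. So valid n = 5, 6, 7, 8, 9, 10, 11.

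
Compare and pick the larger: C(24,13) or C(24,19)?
C(24,13)

Reasoning: C(24,13)=2,496,144, C(24,19)=42,504.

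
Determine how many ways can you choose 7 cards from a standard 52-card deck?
133,784,560

C(52,7) = 133,784,560.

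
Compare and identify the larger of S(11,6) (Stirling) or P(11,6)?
P(11,6)
S(11,6) = 6·S(10,6) + S(10,5) = 6·22,827 + 42,525 = 179,487; P(11,6) = 332,640.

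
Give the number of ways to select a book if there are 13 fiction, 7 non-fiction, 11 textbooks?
31
By the addition principle: 13 + 7 + 11 = 31.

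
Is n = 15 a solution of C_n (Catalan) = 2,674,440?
No

C_15 = C(30,15)/(15+1) = 155,117,520/16 = 9,694,845, which does not equal 2,674,440.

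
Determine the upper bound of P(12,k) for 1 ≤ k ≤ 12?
479,001,600

Explanation: P(12,k) increases in k, so maximum at k = 12: 12! = 479,001,600.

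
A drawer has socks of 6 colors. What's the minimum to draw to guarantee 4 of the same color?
19

Solution: Worst case: 3 of each = 18. One more: 19.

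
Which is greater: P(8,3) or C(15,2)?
P(8,3)
P(8,3)=336, C(15,2)=105.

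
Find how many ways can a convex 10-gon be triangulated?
1,430
Using the Catalan number formula: C_n = C(2n, n) / (n+1)
C_8 = C(16, 8) / (8+1)
     = 12870 / 9
     = 1,430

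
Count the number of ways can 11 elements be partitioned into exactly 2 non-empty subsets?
This equals S(11,2), the Stirling number of the 2nd kind.
Using the Stirling recurrence: S(n,k) = k·S(n-1,k) + S(n-1,k-1)
S(11,2) = 2·S(10,2) + S(10,1)
         = 2·511 + 1
         = 1022 + 1
         = 1,023
Final answer: 1,023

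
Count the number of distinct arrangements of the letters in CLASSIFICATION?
1,816,214,400

Word has 14 letters (C=2, L=1, A=2, S=2, I=3, F=1, T=1, O=1, N=1). Arrangements: 14!/Π(k!) = 1,816,214,400.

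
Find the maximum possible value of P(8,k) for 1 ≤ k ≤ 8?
P(8,k) increases in k, so maximum at k = 8: 8! = 40,320.
Final answer: 40,320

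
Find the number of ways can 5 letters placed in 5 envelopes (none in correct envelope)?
44

Using D(n) = (n-1)[D(n-1) + D(n-2)]:
D(5) = (5-1) × [D(4) + D(3)]
      = 4 × [9 + 2]
      = 4 × 11
      = 44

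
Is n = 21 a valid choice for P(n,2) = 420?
Yes

Reasoning: P(21,2) = 21·20 = 420, which equals 420.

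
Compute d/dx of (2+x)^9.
9(2+x)^8

Working:
Using the power rule: d/dx (2+x)^9 = 9(2+x)^{8}.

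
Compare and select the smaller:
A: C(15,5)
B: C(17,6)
A

Solution: A=C(15,5)=3,003, B=C(17,6)=12,376.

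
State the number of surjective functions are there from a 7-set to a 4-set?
8,400
Onto functions = 4! × S(7,4)
First compute S(7,4) via recurrence:
Using the Stirling recurrence: S(n,k) = k·S(n-1,k) + S(n-1,k-1)
S(7,4) = 4·S(6,4) + S(6,3)
         = 4·65 + 90
         = 260 + 90
         = 350
Then: 24 × 350 = 8,400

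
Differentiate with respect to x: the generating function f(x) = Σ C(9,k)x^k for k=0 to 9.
Σ k·C(9,k)x^(k-1) for k=1 to 9

Explanation: Term-by-term differentiation gives Σ k·C(9,k)x^{k-1} for k=1 to 9.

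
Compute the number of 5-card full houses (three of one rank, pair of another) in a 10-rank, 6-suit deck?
Triple rank: 10. Triple suits: C(6,3)=20. Pair rank: 9. Pair suits: C(6,2)=15. Total: 27,000.
Final answer: 27,000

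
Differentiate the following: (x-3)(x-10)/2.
(2x - 13)/2

Reasoning: d/dx[(x-3)(x-10)] = (x-10) + (x-3) = 2x - 13. Dividing by 2 gives (2x - 13)/2.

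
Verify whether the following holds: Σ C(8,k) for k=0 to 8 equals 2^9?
False

Binomial theorem: Σ C(8,k) = (1+1)^8 = 2^8 = 256; RHS 2^9 = 512.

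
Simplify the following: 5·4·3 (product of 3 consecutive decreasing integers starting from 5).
60

Explanation: This is P(5,3) = 5!/(2)! = 60.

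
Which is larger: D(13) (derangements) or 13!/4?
D(13)

Explanation: D(13) = (13-1)·[D(12) + D(11)] = 12·[176,214,841 + 14,684,570] = 2,290,792,932; 13!/4 = 6,227,020,800/4 = 1,556,755,200.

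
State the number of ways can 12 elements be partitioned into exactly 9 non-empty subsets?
22,275

Working:
This equals S(12,9), the Stirling number of the 2nd kind.
Using the Stirling recurrence: S(n,k) = k·S(n-1,k) + S(n-1,k-1)
S(12,9) = 9·S(11,9) + S(11,8)
         = 9·1155 + 11880
         = 10395 + 11880
         = 22,275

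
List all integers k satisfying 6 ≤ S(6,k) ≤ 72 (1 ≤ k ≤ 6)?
2, 4, 5
S(6,1)=1; S(6,2)=31; S(6,3)=90; S(6,4)=65; S(6,5)=15; S(6,6)=1. So valid k = 2, 4, 5.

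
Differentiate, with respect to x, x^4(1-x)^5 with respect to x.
Product rule: 4x^{3}(1-x)^{5} + x^4·(-5)(1-x)^{4}.
Final answer: 4x^3(1-x)^5 - 5x^4(1-x)^4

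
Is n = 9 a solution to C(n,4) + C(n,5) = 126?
No

Working:
C(9,4) + C(9,5) = 126 + 126 = 252, which does not equal 126.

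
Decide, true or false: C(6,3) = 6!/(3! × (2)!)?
False

The correct denominator is 3!×3!, giving C(6,3) = 20; the stated RHS is 6!/(3!×2!) = 60 ≠ 20, so the statement does not hold.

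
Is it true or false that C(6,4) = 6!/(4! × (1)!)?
False

Solution: The correct denominator is 4!×2!, giving C(6,4) = 15; the stated RHS is 6!/(4!×1!) = 30 ≠ 15, so the statement does not hold.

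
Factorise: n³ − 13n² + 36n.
n(n − 4)(n − 9)
n³ − 13n² + 36n = n(n² − 13n + 36) = n(n − 4)(n − 9).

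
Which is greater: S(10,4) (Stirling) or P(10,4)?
S(10,4) = 4·S(9,4) + S(9,3) = 4·7,770 + 3,025 = 34,105; P(10,4) = 5,040.

Answer: S(10,4)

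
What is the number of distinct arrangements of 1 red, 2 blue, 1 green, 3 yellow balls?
420

Multinomial: 7!/(1! × 2! × 1! × 3!) = 420.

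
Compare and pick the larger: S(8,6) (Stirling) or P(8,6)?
P(8,6)

S(8,6) = 6·S(7,6) + S(7,5) = 6·21 + 140 = 266; P(8,6) = 20,160.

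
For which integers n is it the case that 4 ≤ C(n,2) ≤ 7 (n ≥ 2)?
4

Solution: C(3,2)=3; C(4,2)=6; C(5,2)=10. So valid n = 4.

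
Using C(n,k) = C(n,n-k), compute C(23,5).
33,649
C(23,5) = C(23,18) = 33,649.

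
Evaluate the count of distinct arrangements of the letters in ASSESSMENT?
75,600

Working:
Word has 10 letters (A=1, S=4, E=2, M=1, N=1, T=1). Arrangements: 10!/Π(k!) = 75,600.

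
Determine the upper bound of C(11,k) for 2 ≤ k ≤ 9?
462
C(11,k) is maximised at the centre of the row: C(11,5) = 462.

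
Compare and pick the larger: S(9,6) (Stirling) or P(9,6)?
P(9,6)

S(9,6) = 6·S(8,6) + S(8,5) = 6·266 + 1,050 = 2,646; P(9,6) = 60,480.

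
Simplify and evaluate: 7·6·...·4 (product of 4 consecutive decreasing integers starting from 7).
840

Explanation: This is P(7,4) = 7!/(3)! = 840.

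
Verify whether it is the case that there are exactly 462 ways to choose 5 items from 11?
True
C(11,5) = 462.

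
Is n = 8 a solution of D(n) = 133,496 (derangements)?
No

Working:
D(8) = (8-1)·[D(7) + D(6)] = 7·[1,854 + 265] = 14,833, which does not equal 133,496.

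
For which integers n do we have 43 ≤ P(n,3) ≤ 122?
5, 6

Reasoning: P(4,3)=24; P(5,3)=60; P(6,3)=120; P(7,3)=210. So valid n = 5, 6.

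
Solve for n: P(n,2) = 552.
24

Working:
P(n,2) = n(n−1) is increasing in n; n(n−1) ≈ (n−0.5)^2 = 552 gives n ≈ 24.0. Check: P(22,2) = 462, P(23,2) = 506, P(24,2) = 552 ✓. So n = 24.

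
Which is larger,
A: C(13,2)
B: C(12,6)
B
A=C(13,2)=78, B=C(12,6)=924.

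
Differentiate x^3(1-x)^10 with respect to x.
3x^2(1-x)^10 - 10x^3(1-x)^9

Product rule: 3x^{2}(1-x)^{10} + x^3·(-10)(1-x)^{9}.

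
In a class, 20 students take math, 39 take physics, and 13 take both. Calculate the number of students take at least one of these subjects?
46

|A∪B| = |A|+|B|-|A∩B| = 20+39-13 = 46.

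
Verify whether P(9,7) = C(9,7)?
False

Explanation: P(9,7) = 181,440 but C(9,7) = 36; they differ by a factor of 7! = 5040, so the statement does not hold.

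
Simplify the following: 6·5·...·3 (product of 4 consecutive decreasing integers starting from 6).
360

Working:
This is P(6,4) = 6!/(2)! = 360.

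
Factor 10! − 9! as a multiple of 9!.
9 × 9! = 3,265,920

Working:
10! − 9! = 10·9! − 9! = (10 − 1)·9! = 9 × 9! = 3,265,920.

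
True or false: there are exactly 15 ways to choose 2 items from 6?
C(6,2) = 15.
Final answer: True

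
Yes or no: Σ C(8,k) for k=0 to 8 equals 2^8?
Yes

Solution: Binomial theorem: Σ C(8,k) = (1+1)^8 = 2^8 = 256; RHS 2^8 = 256.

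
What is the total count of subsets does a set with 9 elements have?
Each element can be included or excluded: 2^9 = 512.

Answer: 512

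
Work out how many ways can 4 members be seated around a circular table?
6
Circular arrangements: (4-1)! = 6.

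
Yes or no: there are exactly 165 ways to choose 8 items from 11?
C(11,8) = 165.
Final answer: Yes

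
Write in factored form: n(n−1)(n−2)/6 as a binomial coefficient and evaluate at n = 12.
C(n,3); C(12,3) = 220

Working:
n(n−1)(n−2)/6 = n!/(3!(n−3)!) = C(n,3). At n = 12: C(12,3) = 220.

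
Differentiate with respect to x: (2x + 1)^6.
12(2x + 1)^5

Solution: Chain rule: 6(2x+1)^{5} × 2 = 12(2x+1)^{5}.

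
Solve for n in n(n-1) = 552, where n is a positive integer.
24

n² − n − 552 = 0, so n = (1 ± √(1 + 4·552))/2 = (1 ± √2,209)/2 = (1 ± 47)/2, i.e. n = 24 or n = -23. Taking the positive root, n = 24 (check: 24×23 = 552).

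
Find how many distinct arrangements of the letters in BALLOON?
1,260

Word has 7 letters (B=1, A=1, L=2, O=2, N=1). Arrangements: 7!/Π(k!) = 1,260.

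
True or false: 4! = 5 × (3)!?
False

Working:
4! = 4 × 3! = 24, but 5 × 3! = 30.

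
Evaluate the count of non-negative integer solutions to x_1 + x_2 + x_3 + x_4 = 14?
680

Reasoning: C(14+4-1, 4-1) = 680.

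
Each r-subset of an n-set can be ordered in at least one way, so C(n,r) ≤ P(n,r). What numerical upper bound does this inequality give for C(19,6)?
19,535,040

Explanation: P(19,6) = 19·18·17·16·15·14 = 19,535,040, so C(19,6) ≤ 19,535,040. (The bound is loose by a factor of 6! = 720: C(19,6) = 19,535,040/720 = 27,132.)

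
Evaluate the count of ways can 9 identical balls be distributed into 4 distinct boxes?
C(9+4-1, 4-1) = C(12, 3) = 220.
Final answer: 220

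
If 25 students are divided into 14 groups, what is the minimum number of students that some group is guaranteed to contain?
2

Explanation: Pigeonhole: ⌈25/14⌉ = 2.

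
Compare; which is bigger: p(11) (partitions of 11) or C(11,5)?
C(11,5)

Reasoning: Pentagonal recurrence p(n) = p(n−1) + p(n−2) − p(n−5) − p(n−7) + …: p(11) = p(10) + p(9) − p(6) − p(4) = 42 + 30 − 11 − 5 = 56; C(11,5) = 462.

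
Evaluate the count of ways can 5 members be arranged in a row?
120
Arrangements of 5 distinct objects: 5! = 120.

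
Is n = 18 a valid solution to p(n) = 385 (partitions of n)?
Pentagonal recurrence p(n) = p(n−1) + p(n−2) − p(n−5) − p(n−7) + …: p(18) = p(17) + p(16) − p(13) − p(11) + p(6) + p(3) = 297 + 231 − 101 − 56 + 11 + 3 = 385, which equals 385.

Answer: Yes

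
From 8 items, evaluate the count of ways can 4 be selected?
70

C(8,4) = 8! / (4! × (8-4)!)
         = 8! / (4! × 4!)
         = 70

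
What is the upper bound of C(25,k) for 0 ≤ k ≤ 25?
Maximum at k = 12 or k = 13: C(25,12) = 5,200,300.

Answer: 5,200,300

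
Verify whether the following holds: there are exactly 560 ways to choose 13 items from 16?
True

Working:
C(16,13) = 560.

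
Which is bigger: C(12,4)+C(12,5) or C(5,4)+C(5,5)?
C(12,4)+C(12,5)

Working:
First=1,287, Second=6.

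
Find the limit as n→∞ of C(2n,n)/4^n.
0

C(2n,n) ~ 4^n/√(πn), so C(2n,n)/4^n ~ 1/√(πn) → 0.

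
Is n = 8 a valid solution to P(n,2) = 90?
No

P(8,2) = 8·7 = 56, which does not equal 90.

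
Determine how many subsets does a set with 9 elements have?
512

Solution: Each element can be included or excluded: 2^9 = 512.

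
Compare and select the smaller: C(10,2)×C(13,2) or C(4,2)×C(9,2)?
C(4,2)×C(9,2)

Reasoning: C(10,2)×C(13,2)=3,510, C(4,2)×C(9,2)=216.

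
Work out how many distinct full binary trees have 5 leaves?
14

Explanation: Using the Catalan number formula: C_n = C(2n, n) / (n+1)
C_4 = C(8, 4) / (4+1)
     = 70 / 5
     = 14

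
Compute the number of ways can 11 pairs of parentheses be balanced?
58,786

Using the Catalan number formula: C_n = C(2n, n) / (n+1)
C_11 = C(22, 11) / (11+1)
     = 705432 / 12
     = 58,786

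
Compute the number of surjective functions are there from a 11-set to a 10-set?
199,584,000

Onto functions = 10! × S(11,10)
First compute S(11,10) via recurrence:
Using the Stirling recurrence: S(n,k) = k·S(n-1,k) + S(n-1,k-1)
S(11,10) = 10·S(10,10) + S(10,9)
         = 10·1 + 45
         = 10 + 45
         = 55
Then: 3628800 × 55 = 199,584,000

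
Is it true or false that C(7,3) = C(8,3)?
False

Explanation: LHS = C(7,3) = 35; RHS = C(8,3) = 56. 35 ≠ 56, so the statement does not hold.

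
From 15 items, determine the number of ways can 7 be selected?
6,435

Solution: C(15,7) = 15! / (7! × (15-7)!)
         = 15! / (7! × 8!)
         = 6,435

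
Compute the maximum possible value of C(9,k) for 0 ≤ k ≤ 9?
126

Maximum at k = 4 or k = 5: C(9,4) = 126.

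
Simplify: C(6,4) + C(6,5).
21

Reasoning: By Pascal's identity: C(7,5) = 21.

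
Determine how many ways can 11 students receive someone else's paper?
14,684,570

Solution: Using D(n) = (n-1)[D(n-1) + D(n-2)]:
D(11) = (11-1) × [D(10) + D(9)]
      = 10 × [1334961 + 133496]
      = 10 × 1468457
      = 14,684,570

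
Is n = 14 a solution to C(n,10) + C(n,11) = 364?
No

Solution: C(14,10) + C(14,11) = 1,001 + 364 = 1,365, which does not equal 364.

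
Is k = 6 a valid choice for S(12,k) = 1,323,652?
Yes

Reasoning: S(12,6) = 6·S(11,6) + S(11,5) = 6·179,487 + 246,730 = 1,323,652, which equals 1,323,652.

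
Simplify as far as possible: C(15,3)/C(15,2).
13/3

Reasoning: C(n,k+1)/C(n,k) = (n−k)/(k+1). Here (15−2)/(2+1) = 13/3 = 13/3.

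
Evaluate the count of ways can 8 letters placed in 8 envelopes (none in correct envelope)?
14,833
Using D(n) = (n-1)[D(n-1) + D(n-2)]:
D(8) = (8-1) × [D(7) + D(6)]
      = 7 × [1854 + 265]
      = 7 × 2119
      = 14,833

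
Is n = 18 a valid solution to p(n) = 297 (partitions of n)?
Pentagonal recurrence p(n) = p(n−1) + p(n−2) − p(n−5) − p(n−7) + …: p(18) = p(17) + p(16) − p(13) − p(11) + p(6) + p(3) = 297 + 231 − 101 − 56 + 11 + 3 = 385, which does not equal 297.
Final answer: No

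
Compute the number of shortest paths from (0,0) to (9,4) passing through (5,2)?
315

To (5,2): C(7,5)=21. From there: C(6,4)=15. Total: 315.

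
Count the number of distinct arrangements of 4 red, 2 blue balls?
15

Multinomial: 6!/(4! × 2!) = 15.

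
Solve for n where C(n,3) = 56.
8

Working:
C(n,3) = n(n−1)(n−2)/3! is increasing in n, and n(n−1)(n−2) = 3!·56 = 336 ≈ (n−1)^3 gives n ≈ 8.0. Check: C(6,3) = 20, C(7,3) = 35, C(8,3) = 56 ✓. So n = 8.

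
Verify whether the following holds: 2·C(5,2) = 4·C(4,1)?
False

Explanation: Absorption identity k·C(n,k) = n·C(n-1,k-1). LHS = 2·10 = 20; RHS = 4·4 = 16.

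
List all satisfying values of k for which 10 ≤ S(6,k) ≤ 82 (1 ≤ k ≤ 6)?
2, 4, 5

Explanation: S(6,1)=1; S(6,2)=31; S(6,3)=90; S(6,4)=65; S(6,5)=15; S(6,6)=1. So valid k = 2, 4, 5.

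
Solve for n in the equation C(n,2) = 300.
25

Solution: C(n,2) = n(n−1)/2! is increasing in n, and n(n−1) = 2!·300 = 600 ≈ (n−0.5)^2 gives n ≈ 25.0. Check: C(23,2) = 253, C(24,2) = 276, C(25,2) = 300 ✓. So n = 25.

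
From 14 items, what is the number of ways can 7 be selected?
3,432

Reasoning: C(14,7) = 14! / (7! × (14-7)!)
         = 14! / (7! × 7!)
         = 3,432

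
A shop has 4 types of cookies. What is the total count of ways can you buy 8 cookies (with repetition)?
165

Working:
Stars and bars: C(8+4-1, 8) = C(11, 8) = 165.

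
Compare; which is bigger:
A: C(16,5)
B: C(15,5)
A

Solution: A=C(16,5)=4,368, B=C(15,5)=3,003.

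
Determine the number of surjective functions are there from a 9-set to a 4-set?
Onto functions = 4! × S(9,4)
First compute S(9,4) via recurrence:
Using the Stirling recurrence: S(n,k) = k·S(n-1,k) + S(n-1,k-1)
S(9,4) = 4·S(8,4) + S(8,3)
         = 4·1701 + 966
         = 6804 + 966
         = 7,770
Then: 24 × 7770 = 186,480
Final answer: 186,480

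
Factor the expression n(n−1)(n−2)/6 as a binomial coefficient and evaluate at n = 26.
C(n,3); C(26,3) = 2,600

Solution: n(n−1)(n−2)/6 = n!/(3!(n−3)!) = C(n,3). At n = 26: C(26,3) = 2,600.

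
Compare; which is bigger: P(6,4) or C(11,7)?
P(6,4)=360, C(11,7)=330.
Final answer: P(6,4)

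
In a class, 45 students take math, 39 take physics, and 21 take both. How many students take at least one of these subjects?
|A∪B| = |A|+|B|-|A∩B| = 45+39-21 = 63.

Answer: 63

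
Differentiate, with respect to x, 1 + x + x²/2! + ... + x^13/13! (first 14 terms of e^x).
1 + x + x²/2! + ... + x^12/12!

Differentiating term by term gives the first 13 terms of e^x.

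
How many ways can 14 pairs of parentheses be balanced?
2,674,440

Explanation: Using the Catalan number formula: C_n = C(2n, n) / (n+1)
C_14 = C(28, 14) / (14+1)
     = 40116600 / 15
     = 2,674,440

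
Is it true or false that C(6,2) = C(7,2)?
False

LHS = C(6,2) = 15; RHS = C(7,2) = 21. 15 ≠ 21, so the statement does not hold.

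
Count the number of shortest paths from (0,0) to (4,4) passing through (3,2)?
30

To (3,2): C(5,3)=10. From there: C(3,1)=3. Total: 30.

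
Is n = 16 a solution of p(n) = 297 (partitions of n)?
No

Pentagonal recurrence p(n) = p(n−1) + p(n−2) − p(n−5) − p(n−7) + …: p(16) = p(15) + p(14) − p(11) − p(9) + p(4) + p(1) = 176 + 135 − 56 − 30 + 5 + 1 = 231, which does not equal 297.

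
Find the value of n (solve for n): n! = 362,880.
9
n! is strictly increasing. 7! = 5,040, 8! = 40,320, 9! = 362,880 ✓. So n = 9.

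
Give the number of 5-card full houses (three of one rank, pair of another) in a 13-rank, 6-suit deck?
46,800

Explanation: Triple rank: 13. Triple suits: C(6,3)=20. Pair rank: 12. Pair suits: C(6,2)=15. Total: 46,800.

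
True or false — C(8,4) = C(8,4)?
True

Symmetry C(n,k) = C(n,n-k): C(8,4) = 70 and C(8,4) = 70. Both sides agree, so the statement holds.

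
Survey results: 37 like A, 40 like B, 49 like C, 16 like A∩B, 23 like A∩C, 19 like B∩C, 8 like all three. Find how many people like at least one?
|A∪B∪C| = 37+40+49-16-23-19+8 = 76.
Final answer: 76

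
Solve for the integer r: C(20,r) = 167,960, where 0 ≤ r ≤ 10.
9

Working:
C(20,r) is increasing for 0 ≤ r ≤ 10. Stepping up (C(20,r+1) = C(20,r)·(20−r)/(r+1)): C(20,1) = 20, C(20,2) = 190, C(20,3) = 1,140, C(20,4) = 4,845, C(20,5) = 15,504, C(20,6) = 38,760, C(20,7) = 77,520, C(20,8) = 125,970, C(20,9) = 167,960 ✓. So r = 9.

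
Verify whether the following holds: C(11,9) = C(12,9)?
False

Explanation: LHS = C(11,9) = 55; RHS = C(12,9) = 220. 55 ≠ 220, so the statement does not hold.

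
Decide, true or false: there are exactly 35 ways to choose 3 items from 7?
True

C(7,3) = 35.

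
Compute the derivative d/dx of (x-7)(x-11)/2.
d/dx[(x-7)(x-11)] = (x-11) + (x-7) = 2x - 18. Dividing by 2 gives (2x - 18)/2.

Answer: (2x - 18)/2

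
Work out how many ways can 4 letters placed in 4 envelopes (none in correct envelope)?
Using D(n) = (n-1)[D(n-1) + D(n-2)]:
D(4) = (4-1) × [D(3) + D(2)]
      = 3 × [2 + 1]
      = 3 × 3
      = 9
Final answer: 9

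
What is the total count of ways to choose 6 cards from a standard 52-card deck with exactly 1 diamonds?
7,484,841
13 diamonds and 39 non-diamonds: C(13,1) × C(39,5) = 13 × 575757 = 7,484,841.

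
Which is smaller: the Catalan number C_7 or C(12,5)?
C_7

Reasoning: C_7 = C(14,7)/(7+1) = 3,432/8 = 429; C(12,5) = 792.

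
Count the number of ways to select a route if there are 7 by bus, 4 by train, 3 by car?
14

Reasoning: By the addition principle: 7 + 4 + 3 = 14.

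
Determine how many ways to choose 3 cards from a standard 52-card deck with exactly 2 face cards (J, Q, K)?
2,640
12 face cards and 40 non-face cards: C(12,2) × C(40,1) = 66 × 40 = 2,640.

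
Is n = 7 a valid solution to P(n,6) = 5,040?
Yes

Explanation: P(7,6) = 7·6·5·4·3·2 = 5,040, which equals 5,040.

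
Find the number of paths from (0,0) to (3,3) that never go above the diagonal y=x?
5
Counted by the Catalan number C_3: C_3 = C(6,3)/(3+1) = 20/4 = 5.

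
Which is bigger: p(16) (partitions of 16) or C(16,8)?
C(16,8)

Solution: Pentagonal recurrence p(n) = p(n−1) + p(n−2) − p(n−5) − p(n−7) + …: p(16) = p(15) + p(14) − p(11) − p(9) + p(4) + p(1) = 176 + 135 − 56 − 30 + 5 + 1 = 231; C(16,8) = 12,870.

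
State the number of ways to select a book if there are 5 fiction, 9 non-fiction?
14

Explanation: By the addition principle: 5 + 9 = 14.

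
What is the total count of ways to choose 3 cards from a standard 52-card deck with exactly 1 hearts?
9,633

Working:
13 hearts and 39 non-hearts: C(13,1) × C(39,2) = 13 × 741 = 9,633.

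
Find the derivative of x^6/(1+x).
(6x^5(1+x) - x^6)/(1+x)²

Working:
Quotient rule: [6x^{5}(1+x) - x^6]/(1+x)².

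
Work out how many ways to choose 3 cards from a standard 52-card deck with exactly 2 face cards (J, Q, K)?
12 face cards and 40 non-face cards: C(12,2) × C(40,1) = 66 × 40 = 2,640.

Answer: 2,640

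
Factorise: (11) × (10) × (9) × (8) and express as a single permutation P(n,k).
P(11,4) = 11!/(7)!

Explanation: Product of 4 consecutive descending integers starting at 11: P(11,4) = 11!/7! = 7,920.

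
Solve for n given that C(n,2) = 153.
18

C(n,2) = n(n−1)/2! is increasing in n, and n(n−1) = 2!·153 = 306 ≈ (n−0.5)^2 gives n ≈ 18.0. Check: C(16,2) = 120, C(17,2) = 136, C(18,2) = 153 ✓. So n = 18.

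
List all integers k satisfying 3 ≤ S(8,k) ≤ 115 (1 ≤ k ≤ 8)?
7

Solution: S(8,1)=1; S(8,2)=127; S(8,3)=966; S(8,4)=1,701; S(8,5)=1,050; S(8,6)=266; S(8,7)=28; S(8,8)=1. So valid k = 7.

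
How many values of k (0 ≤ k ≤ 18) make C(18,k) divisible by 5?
3

Explanation: Checking C(18,k) mod 5 for k = 0..18: divisible at k = 4, 9, 14. That's 3 values.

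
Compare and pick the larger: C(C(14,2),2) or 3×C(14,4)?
C(C(14,2),2)
C(C(14,2),2)=4,095, 3×C(14,4)=3,003.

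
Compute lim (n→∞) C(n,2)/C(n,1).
C(n,2)/C(n,1) = (n-1)/2 → ∞ as n → ∞.
Final answer: ∞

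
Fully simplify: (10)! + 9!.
3,991,680

(10)! + 9! = (10)·9! + 9! = (10+1)·9! = 11·9! = 3,991,680.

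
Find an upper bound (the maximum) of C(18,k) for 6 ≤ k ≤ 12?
48,620

Explanation: C(18,k) is maximised at the centre of the row: C(18,9) = 48,620.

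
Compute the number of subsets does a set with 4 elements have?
16

Working:
Each element can be included or excluded: 2^4 = 16.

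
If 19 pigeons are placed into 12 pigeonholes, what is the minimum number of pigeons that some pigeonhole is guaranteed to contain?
Pigeonhole: ⌈19/12⌉ = 2.

Answer: 2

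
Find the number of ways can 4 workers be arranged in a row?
Arrangements of 4 distinct objects: 4! = 24.
Final answer: 24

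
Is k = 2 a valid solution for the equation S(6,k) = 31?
Yes

Solution: S(6,2) = 2·S(5,2) + S(5,1) = 2·15 + 1 = 31, which equals 31.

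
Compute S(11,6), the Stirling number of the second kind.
179,487

Working:
Using the Stirling recurrence: S(n,k) = k·S(n-1,k) + S(n-1,k-1)
S(11,6) = 6·S(10,6) + S(10,5)
         = 6·22827 + 42525
         = 136962 + 42525
         = 179,487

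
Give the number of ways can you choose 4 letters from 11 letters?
330

Solution: C(11,4) = 11! / (4! × (11-4)!)
         = 11! / (4! × 7!)
         = 330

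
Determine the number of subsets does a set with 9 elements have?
512

Reasoning: Each element can be included or excluded: 2^9 = 512.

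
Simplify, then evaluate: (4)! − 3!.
(4)! − 3! = (4)·3! − 3! = (4−1)·3! = 3·3! = 18.
Final answer: 18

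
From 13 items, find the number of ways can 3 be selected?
C(13,3) = 13! / (3! × (13-3)!)
         = 13! / (3! × 10!)
         = 286

Answer: 286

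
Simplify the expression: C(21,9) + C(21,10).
By Pascal's identity: C(22,10) = 646,646.

Answer: 646,646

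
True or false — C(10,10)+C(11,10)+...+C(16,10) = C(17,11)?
True

Solution: Hockey stick identity gives Σ = C(17,11) = 12,376; RHS C(17,11) = 12,376.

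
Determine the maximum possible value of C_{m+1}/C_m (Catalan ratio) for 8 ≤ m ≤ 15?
62/17

Explanation: C_{m+1}/C_m = 2(2m+1)/(m+2), which increases with m. Maximum at m = 15: 2·31/17 = 62/17.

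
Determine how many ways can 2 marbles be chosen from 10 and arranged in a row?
P(10,2) = 10!/(10-2)! = 90.
Final answer: 90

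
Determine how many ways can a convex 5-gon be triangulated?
5

Using the Catalan number formula: C_n = C(2n, n) / (n+1)
C_3 = C(6, 3) / (3+1)
     = 20 / 4
     = 5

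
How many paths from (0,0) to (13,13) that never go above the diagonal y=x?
Counted by the Catalan number C_13: C_13 = C(26,13)/(13+1) = 10,400,600/14 = 742,900.
Final answer: 742,900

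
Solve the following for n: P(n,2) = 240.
16

Solution: P(n,2) = n(n−1) is increasing in n; n(n−1) ≈ (n−0.5)^2 = 240 gives n ≈ 16.0. Check: P(14,2) = 182, P(15,2) = 210, P(16,2) = 240 ✓. So n = 16.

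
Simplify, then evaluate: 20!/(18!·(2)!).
190

This is C(20,18) = 190.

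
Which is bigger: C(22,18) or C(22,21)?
C(22,18)=7,315, C(22,21)=22.

Answer: C(22,18)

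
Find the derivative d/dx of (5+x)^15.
15(5+x)^14

Explanation: Using the power rule: d/dx (5+x)^15 = 15(5+x)^{14}.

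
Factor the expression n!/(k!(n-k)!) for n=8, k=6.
This is the binomial coefficient C(8,6) = 28.

Answer: C(8,6) = 28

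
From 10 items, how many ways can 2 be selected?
45

Explanation: C(10,2) = 10! / (2! × (10-2)!)
         = 10! / (2! × 8!)
         = 45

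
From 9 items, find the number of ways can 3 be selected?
C(9,3) = 9! / (3! × (9-3)!)
         = 9! / (3! × 6!)
         = 84
Final answer: 84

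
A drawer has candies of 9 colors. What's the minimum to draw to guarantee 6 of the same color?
46

Worst case: 5 of each = 45. One more: 46.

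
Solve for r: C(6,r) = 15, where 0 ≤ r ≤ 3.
2
C(6,r) is increasing for 0 ≤ r ≤ 3. Stepping up (C(6,r+1) = C(6,r)·(6−r)/(r+1)): C(6,1) = 6, C(6,2) = 15 ✓. So r = 2.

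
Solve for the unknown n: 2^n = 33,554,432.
25

Solution: 33,554,432 = 1,024 × 1,024 × 32 = 2^10 × 2^10 × 2^5 = 2^25, so n = 25.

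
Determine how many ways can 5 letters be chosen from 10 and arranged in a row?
30,240
P(10,5) = 10!/(10-5)! = 30,240.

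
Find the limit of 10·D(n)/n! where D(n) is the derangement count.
10/e

Reasoning: D(n)/n! → 1/e, so 10·D(n)/n! → 10/e.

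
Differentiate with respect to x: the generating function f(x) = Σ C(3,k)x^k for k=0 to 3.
Term-by-term differentiation gives Σ k·C(3,k)x^{k-1} for k=1 to 3.
Final answer: Σ k·C(3,k)x^(k-1) for k=1 to 3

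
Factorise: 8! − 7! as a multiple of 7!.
7 × 7! = 35,280
8! − 7! = 8·7! − 7! = (8 − 1)·7! = 7 × 7! = 35,280.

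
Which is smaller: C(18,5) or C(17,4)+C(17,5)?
Equal

Explanation: By Pascal's identity: C(18,5) = C(17,4)+C(17,5) = 8,568. Equal.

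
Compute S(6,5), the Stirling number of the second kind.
Using the Stirling recurrence: S(n,k) = k·S(n-1,k) + S(n-1,k-1)
S(6,5) = 5·S(5,5) + S(5,4)
         = 5·1 + 10
         = 5 + 10
         = 15
Final answer: 15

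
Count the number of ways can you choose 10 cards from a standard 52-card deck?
15,820,024,220

Working:
C(52,10) = 15,820,024,220.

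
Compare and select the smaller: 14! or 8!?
14!=87,178,291,200, 8!=40,320. 14! > 8!.
Final answer: 8!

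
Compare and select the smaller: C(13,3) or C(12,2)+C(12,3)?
Equal

Working:
By Pascal's identity: C(13,3) = C(12,2)+C(12,3) = 286. Equal.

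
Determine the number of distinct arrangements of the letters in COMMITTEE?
45,360

Solution: Word has 9 letters (C=1, O=1, M=2, I=1, T=2, E=2). Arrangements: 9!/Π(k!) = 45,360.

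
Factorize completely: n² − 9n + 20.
(n − 4)(n − 5)

Working:
Seek roots whose sum is 9 and product is 20: (4, 5). So n² − 9n + 20 = (n − 4)(n − 5).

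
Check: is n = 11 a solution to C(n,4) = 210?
C(11,4) = 11·10·9·8/4! = 7,920/24 = 330, which does not equal 210.
Final answer: No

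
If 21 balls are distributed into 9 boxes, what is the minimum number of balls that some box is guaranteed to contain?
3

Reasoning: Pigeonhole: ⌈21/9⌉ = 3.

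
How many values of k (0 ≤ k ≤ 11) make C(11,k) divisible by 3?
6

Reasoning: Checking C(11,k) mod 3 for k = 0..11: divisible at k = 3, 4, 5, 6, 7, 8. That's 6 values.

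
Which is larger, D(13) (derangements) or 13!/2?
13!/2
D(13) = (13-1)·[D(12) + D(11)] = 12·[176,214,841 + 14,684,570] = 2,290,792,932; 13!/2 = 6,227,020,800/2 = 3,113,510,400.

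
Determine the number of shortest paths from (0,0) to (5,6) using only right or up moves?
462

Solution: Choose 5 rights from 11 moves: C(11,5) = 462.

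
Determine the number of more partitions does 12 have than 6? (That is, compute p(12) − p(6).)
66

Pentagonal recurrence p(n) = p(n−1) + p(n−2) − p(n−5) − p(n−7) + …: p(12) = p(11) + p(10) − p(7) − p(5) + p(0) = 56 + 42 − 15 − 7 + 1 = 77.
p(6) = p(5) + p(4) − p(1) = 7 + 5 − 1 = 11.
Difference = 77 − 11 = 66.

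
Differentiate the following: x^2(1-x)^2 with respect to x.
2x^1(1-x)^2 - 2x^2(1-x)^1
Product rule: 2x^{1}(1-x)^{2} + x^2·(-2)(1-x)^{1}.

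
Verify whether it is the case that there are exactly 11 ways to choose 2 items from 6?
False
C(6,2) = 15 ≠ 11.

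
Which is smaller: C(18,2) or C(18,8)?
C(18,2)

C(18,2)=153, C(18,8)=43,758.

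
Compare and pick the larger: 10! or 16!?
16!

Working:
10!=3,628,800, 16!=20,922,789,888,000. 16! > 10!.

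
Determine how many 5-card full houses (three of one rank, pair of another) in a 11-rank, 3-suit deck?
330

Working:
Triple rank: 11. Triple suits: C(3,3)=1. Pair rank: 10. Pair suits: C(3,2)=3. Total: 330.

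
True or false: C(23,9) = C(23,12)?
False

C(23,9) = 817,190 but C(23,12) = 1,352,078; symmetry gives C(23,9) = C(23,14), not C(23,12).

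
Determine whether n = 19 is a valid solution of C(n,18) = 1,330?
No

Explanation: C(19,18) = 19·18·17·16·15·14·13·12·11·10·9·8·7·6·5·4·3·2/18! = 121,645,100,408,832,000/6,402,373,705,728,000 = 19, which does not equal 1,330.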